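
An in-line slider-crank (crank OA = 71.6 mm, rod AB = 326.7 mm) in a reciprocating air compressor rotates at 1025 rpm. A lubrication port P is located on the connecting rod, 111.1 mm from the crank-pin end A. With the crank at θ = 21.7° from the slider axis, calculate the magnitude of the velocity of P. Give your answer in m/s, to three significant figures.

ω = 107.3 rad/s.  Crank-pin speed |V_A| = rω = 7.6854 m/s, perpendicular to OA.
Rod angle: sinφ = −(r/L) sinθ ⇒ φ = -4.648°; ω_rod = −rω cosθ/√(L²−r²sin²θ) = -21.929 rad/s.
V_P = V_A + ω_rod × AP, with AP = 0.1111 m along the rod.
Components: V_Px = −rω sinθ − a·ω_rod·sinφ = -3.0391 m/s;  V_Py = rω cosθ + a·ω_rod·cosφ = +4.7124 m/s.
|V_P| = √(V_Px² + V_Py²) = 5.6074 m/s.

5.61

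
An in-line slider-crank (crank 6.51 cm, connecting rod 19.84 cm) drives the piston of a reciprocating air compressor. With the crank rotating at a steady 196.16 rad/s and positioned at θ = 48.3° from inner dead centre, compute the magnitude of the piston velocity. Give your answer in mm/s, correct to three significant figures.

11700

ω = 196.2 rad/s
For an in-line slider-crank, x = r cosθ + √(L² − r² sin²θ), so v = −rω sinθ·[1 + r cosθ/√(L² − r² sin²θ)].
With r = 0.0651 m, L = 0.1984 m, θ = 48.3°: √(L² − r² sin²θ) = 0.19235 m.
v = −0.0651·196.2·0.74664·[1 + 0.0651·0.66523/0.19235] = -11.681 m/s.
|v| = 11.681 m/s = 11681 mm/s.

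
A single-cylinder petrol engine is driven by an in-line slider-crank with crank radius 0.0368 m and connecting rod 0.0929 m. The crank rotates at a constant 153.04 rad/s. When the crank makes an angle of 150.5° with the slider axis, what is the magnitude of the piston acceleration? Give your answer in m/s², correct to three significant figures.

ω = 153 rad/s
x(θ) = r cosθ + √(L² − r² sin²θ); with ω constant, a = ω²·d²x/dθ².
d²x/dθ² = −r cosθ − r²(cos2θ)/√u − r⁴ sin²2θ/(4u^{3/2}),  u = L² − r² sin²θ = 0.00830203 m².
Substituting r = 0.0368 m, L = 0.0929 m, θ = 150.5°: d²x/dθ² = +0.023929 m.
a = ω²·d²x/dθ² = (153)²·(+0.023929) = +560.44 m/s²;  |a| = 560.44 m/s².

560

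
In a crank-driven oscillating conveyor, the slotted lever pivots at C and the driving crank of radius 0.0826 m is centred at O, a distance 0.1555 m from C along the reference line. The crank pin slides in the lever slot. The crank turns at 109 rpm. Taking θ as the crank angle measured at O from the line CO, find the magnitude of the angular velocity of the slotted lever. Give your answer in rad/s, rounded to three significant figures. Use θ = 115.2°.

0.770

ω = 11.41 rad/s (from 109 rpm).
Crank pin A relative to C: A = (d + r cosθ, r sinθ); lever angle φ = atan2(r sinθ, d + r cosθ).
Differentiating tanφ: φ̇ = rω(d cosθ + r)/(d² + r² + 2dr cosθ).
d² + r² + 2dr cosθ = |CA|² = 0.0200653 m²;  d cosθ + r = +0.016391 m.
|ω_lever| = |0.0826·11.41·+0.016391| / 0.0200653 = 0.7702 rad/s.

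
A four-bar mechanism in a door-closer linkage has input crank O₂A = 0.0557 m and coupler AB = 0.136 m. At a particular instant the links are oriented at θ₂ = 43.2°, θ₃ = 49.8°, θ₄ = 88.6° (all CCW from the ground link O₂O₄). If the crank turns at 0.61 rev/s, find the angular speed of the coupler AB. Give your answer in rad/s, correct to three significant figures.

1.78

ω₂ = 3.833 rad/s (from 0.61 rev/s).
Differentiating the loop-closure r₂e^{iθ₂}+r₃e^{iθ₃}=r₁+r₄e^{iθ₄} gives r₂ω₂e^{iθ₂}+r₃ω₃e^{iθ₃}=r₄ω₄e^{iθ₄}.
Eliminating the other unknown: ω₃ = r₂ω₂ sin(θ₄−θ₂) / [r₃ sin(θ₃−θ₄)].
Numerator sine = +0.71203; denominator sine = -0.62660.
Result = 0.0557·3.833·(+0.71203) / (0.136·(-0.62660)) = -1.7837 rad/s; magnitude 1.7837 rad/s.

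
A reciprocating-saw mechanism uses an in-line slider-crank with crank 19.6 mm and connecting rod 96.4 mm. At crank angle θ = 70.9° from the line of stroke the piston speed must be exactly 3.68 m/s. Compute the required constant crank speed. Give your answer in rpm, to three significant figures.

For an in-line slider-crank, |v_piston| = rω|sinθ|·[1 + r cosθ/√(L² − r² sin²θ)].
With r = 0.0196 m, L = 0.0964 m, θ = 70.9°: the bracketed kinematic factor |dx/dθ| = 0.019777 m.
ω = v/|dx/dθ| = 3.68/0.019777 = 186.08 rad/s.
N = 60ω/(2π) = 1776.9 rpm.

1780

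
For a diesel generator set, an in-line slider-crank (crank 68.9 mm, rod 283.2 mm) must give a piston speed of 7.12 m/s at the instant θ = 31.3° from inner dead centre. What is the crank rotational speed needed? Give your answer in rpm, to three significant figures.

For an in-line slider-crank, |v_piston| = rω|sinθ|·[1 + r cosθ/√(L² − r² sin²θ)].
With r = 0.0689 m, L = 0.2832 m, θ = 31.3°: the bracketed kinematic factor |dx/dθ| = 0.043296 m.
ω = v/|dx/dθ| = 7.12/0.043296 = 164.45 rad/s.
N = 60ω/(2π) = 1570.4 rpm.

1570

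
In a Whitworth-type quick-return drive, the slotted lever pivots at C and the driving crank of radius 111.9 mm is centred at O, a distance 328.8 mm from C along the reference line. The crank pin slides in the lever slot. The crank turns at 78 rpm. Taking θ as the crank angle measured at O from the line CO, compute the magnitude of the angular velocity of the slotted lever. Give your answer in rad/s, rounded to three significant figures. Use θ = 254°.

0.194

ω = 8.168 rad/s (from 78 rpm).
Crank pin A relative to C: A = (d + r cosθ, r sinθ); lever angle φ = atan2(r sinθ, d + r cosθ).
Differentiating tanφ: φ̇ = rω(d cosθ + r)/(d² + r² + 2dr cosθ).
d² + r² + 2dr cosθ = |CA|² = 0.100348 m²;  d cosθ + r = +0.02127 m.
|ω_lever| = |0.1119·8.168·+0.02127| / 0.100348 = 0.19374 rad/s.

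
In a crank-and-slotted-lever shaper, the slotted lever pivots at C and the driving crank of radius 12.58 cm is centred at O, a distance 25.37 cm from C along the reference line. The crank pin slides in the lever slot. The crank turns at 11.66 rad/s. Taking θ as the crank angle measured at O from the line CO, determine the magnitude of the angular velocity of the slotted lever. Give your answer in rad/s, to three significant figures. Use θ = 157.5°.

7.51

ω = 11.66 rad/s
Crank pin A relative to C: A = (d + r cosθ, r sinθ); lever angle φ = atan2(r sinθ, d + r cosθ).
Differentiating tanφ: φ̇ = rω(d cosθ + r)/(d² + r² + 2dr cosθ).
d² + r² + 2dr cosθ = |CA|² = 0.0212172 m²;  d cosθ + r = -0.10859 m.
|ω_lever| = |0.1258·11.66·-0.10859| / 0.0212172 = 7.5071 rad/s.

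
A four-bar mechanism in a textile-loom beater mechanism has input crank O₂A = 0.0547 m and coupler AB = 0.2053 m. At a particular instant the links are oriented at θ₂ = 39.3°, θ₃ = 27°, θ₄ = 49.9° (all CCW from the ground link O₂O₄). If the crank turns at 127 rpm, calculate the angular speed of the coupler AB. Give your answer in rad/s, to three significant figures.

1.68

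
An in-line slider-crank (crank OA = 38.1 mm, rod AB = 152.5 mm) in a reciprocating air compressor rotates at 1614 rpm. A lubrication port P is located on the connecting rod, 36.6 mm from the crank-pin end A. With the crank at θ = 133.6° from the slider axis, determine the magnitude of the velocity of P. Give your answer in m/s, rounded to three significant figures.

ω = 169 rad/s.  Crank-pin speed |V_A| = rω = 6.4396 m/s, perpendicular to OA.
Rod angle: sinφ = −(r/L) sinθ ⇒ φ = -10.424°; ω_rod = −rω cosθ/√(L²−r²sin²θ) = +29.609 rad/s.
V_P = V_A + ω_rod × AP, with AP = 0.0366 m along the rod.
Components: V_Px = −rω sinθ − a·ω_rod·sinφ = -4.4673 m/s;  V_Py = rω cosθ + a·ω_rod·cosφ = -3.3751 m/s.
|V_P| = √(V_Px² + V_Py²) = 5.5989 m/s.

5.60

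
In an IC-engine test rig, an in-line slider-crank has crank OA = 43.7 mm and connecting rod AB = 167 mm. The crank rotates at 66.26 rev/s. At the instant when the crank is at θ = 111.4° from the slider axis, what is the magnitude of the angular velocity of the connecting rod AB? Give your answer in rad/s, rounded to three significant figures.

ω = 416.3 rad/s (converted from 66.26 rev/s).
The rod makes angle φ with the slider axis where L sinφ = r sinθ; differentiating, L cosφ·φ̇ = r ω cosθ.
L cosφ = √(L² − r² sin²θ) = 0.16197 m.
|ω_rod| = r ω |cosθ| / √(L² − r² sin²θ) = 0.0437·416.3·0.36488/0.16197 = 40.986 rad/s.

41.0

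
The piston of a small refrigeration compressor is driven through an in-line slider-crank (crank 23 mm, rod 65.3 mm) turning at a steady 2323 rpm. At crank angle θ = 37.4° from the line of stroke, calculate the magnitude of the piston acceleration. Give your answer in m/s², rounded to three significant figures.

ω = 2π·2323/60 = 243.3 rad/s
x(θ) = r cosθ + √(L² − r² sin²θ); with ω constant, a = ω²·d²x/dθ².
d²x/dθ² = −r cosθ − r²(cos2θ)/√u − r⁴ sin²2θ/(4u^{3/2}),  u = L² − r² sin²θ = 0.00406894 m².
Substituting r = 0.023 m, L = 0.0653 m, θ = 37.4°: d²x/dθ² = -0.020697 m.
a = ω²·d²x/dθ² = (243.3)²·(-0.020697) = -1224.8 m/s²;  |a| = 1224.8 m/s².

1220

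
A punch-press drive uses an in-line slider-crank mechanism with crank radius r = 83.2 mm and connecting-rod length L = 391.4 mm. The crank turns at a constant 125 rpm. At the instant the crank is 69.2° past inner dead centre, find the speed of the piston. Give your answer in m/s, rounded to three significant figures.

ω = 2π·125/60 = 13.09 rad/s
For an in-line slider-crank, x = r cosθ + √(L² − r² sin²θ), so v = −rω sinθ·[1 + r cosθ/√(L² − r² sin²θ)].
With r = 0.0832 m, L = 0.3914 m, θ = 69.2°: √(L² − r² sin²θ) = 0.38359 m.
v = −0.0832·13.09·0.93483·[1 + 0.0832·0.35511/0.38359] = -1.0965 m/s.
|v| = 1.0965 m/s.

1.10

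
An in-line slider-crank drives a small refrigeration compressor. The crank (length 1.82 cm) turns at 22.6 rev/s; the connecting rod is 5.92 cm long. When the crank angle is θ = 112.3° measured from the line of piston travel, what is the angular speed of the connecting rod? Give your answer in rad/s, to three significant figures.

17.3

ω = 142 rad/s (converted from 22.6 rev/s).
The rod makes angle φ with the slider axis where L sinφ = r sinθ; differentiating, L cosφ·φ̇ = r ω cosθ.
L cosφ = √(L² − r² sin²θ) = 0.056755 m.
|ω_rod| = r ω |cosθ| / √(L² − r² sin²θ) = 0.0182·142·0.37946/0.056755 = 17.279 rad/s.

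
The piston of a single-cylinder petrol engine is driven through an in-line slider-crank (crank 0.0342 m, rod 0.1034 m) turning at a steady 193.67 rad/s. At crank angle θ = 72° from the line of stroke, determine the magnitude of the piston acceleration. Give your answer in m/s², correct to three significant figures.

39.5

ω = 193.7 rad/s
x(θ) = r cosθ + √(L² − r² sin²θ); with ω constant, a = ω²·d²x/dθ².
d²x/dθ² = −r cosθ − r²(cos2θ)/√u − r⁴ sin²2θ/(4u^{3/2}),  u = L² − r² sin²θ = 0.00963361 m².
Substituting r = 0.0342 m, L = 0.1034 m, θ = 72°: d²x/dθ² = -0.0010525 m.
a = ω²·d²x/dθ² = (193.7)²·(-0.0010525) = -39.477 m/s²;  |a| = 39.477 m/s².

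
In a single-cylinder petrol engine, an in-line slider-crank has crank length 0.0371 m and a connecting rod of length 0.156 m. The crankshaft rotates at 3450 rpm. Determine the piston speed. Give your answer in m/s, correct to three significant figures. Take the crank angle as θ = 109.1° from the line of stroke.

11.7

ω = 2π·3450/60 = 361.3 rad/s
For an in-line slider-crank, x = r cosθ + √(L² − r² sin²θ), so v = −rω sinθ·[1 + r cosθ/√(L² − r² sin²θ)].
With r = 0.0371 m, L = 0.156 m, θ = 109.1°: √(L² − r² sin²θ) = 0.15201 m.
v = −0.0371·361.3·0.94495·[1 + 0.0371·-0.32722/0.15201] = -11.654 m/s.
|v| = 11.654 m/s.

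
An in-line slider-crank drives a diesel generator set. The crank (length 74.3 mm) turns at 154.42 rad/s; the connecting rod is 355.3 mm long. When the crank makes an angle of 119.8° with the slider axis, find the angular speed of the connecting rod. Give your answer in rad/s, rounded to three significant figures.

16.3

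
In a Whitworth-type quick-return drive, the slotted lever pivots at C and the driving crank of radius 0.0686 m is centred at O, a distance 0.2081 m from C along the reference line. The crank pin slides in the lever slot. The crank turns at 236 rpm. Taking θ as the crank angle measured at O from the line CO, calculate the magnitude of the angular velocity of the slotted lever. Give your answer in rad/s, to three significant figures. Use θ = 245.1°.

ω = 24.71 rad/s (from 236 rpm).
Crank pin A relative to C: A = (d + r cosθ, r sinθ); lever angle φ = atan2(r sinθ, d + r cosθ).
Differentiating tanφ: φ̇ = rω(d cosθ + r)/(d² + r² + 2dr cosθ).
d² + r² + 2dr cosθ = |CA|² = 0.0359904 m²;  d cosθ + r = -0.019018 m.
|ω_lever| = |0.0686·24.71·-0.019018| / 0.0359904 = 0.89584 rad/s.

0.896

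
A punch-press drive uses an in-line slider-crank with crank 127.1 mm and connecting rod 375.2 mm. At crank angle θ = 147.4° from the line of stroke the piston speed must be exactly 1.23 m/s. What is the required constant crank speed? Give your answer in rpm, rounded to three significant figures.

For an in-line slider-crank, |v_piston| = rω|sinθ|·[1 + r cosθ/√(L² − r² sin²θ)].
With r = 0.1271 m, L = 0.3752 m, θ = 147.4°: the bracketed kinematic factor |dx/dθ| = 0.048602 m.
ω = v/|dx/dθ| = 1.23/0.048602 = 25.308 rad/s.
N = 60ω/(2π) = 241.67 rpm.

242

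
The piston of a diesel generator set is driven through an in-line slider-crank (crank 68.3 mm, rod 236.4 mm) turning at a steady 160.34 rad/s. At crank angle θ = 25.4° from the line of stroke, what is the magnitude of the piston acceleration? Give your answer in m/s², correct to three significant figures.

1920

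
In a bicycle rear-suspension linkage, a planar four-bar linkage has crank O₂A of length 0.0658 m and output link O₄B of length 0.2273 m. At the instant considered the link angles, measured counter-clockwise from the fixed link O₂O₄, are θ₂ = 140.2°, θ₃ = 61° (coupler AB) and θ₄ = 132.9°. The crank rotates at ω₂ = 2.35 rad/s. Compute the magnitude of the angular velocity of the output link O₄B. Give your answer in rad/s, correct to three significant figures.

ω₂ = 2.35 rad/s
Differentiating the loop-closure r₂e^{iθ₂}+r₃e^{iθ₃}=r₁+r₄e^{iθ₄} gives r₂ω₂e^{iθ₂}+r₃ω₃e^{iθ₃}=r₄ω₄e^{iθ₄}.
Eliminating the other unknown: ω₄ = r₂ω₂ sin(θ₂−θ₃) / [r₄ sin(θ₄−θ₃)].
Numerator sine = +0.98229; denominator sine = +0.95052.
Result = 0.0658·2.35·(+0.98229) / (0.2273·(+0.95052)) = +0.70303 rad/s; magnitude 0.70303 rad/s.

0.703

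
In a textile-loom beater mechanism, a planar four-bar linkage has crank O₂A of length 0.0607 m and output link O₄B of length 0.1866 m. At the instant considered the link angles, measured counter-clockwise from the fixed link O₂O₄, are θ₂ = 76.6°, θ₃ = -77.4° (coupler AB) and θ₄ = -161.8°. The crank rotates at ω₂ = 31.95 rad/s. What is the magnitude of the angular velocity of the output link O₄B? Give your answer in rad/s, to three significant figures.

4.58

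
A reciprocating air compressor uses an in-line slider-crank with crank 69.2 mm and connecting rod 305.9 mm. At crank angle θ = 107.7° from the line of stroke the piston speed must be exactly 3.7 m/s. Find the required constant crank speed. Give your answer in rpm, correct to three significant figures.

577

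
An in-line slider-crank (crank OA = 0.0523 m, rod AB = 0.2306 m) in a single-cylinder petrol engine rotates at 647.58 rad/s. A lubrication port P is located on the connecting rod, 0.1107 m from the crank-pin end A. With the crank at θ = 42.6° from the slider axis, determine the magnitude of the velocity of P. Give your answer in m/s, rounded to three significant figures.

ω = 647.6 rad/s.  Crank-pin speed |V_A| = rω = 33.868 m/s, perpendicular to OA.
Rod angle: sinφ = −(r/L) sinθ ⇒ φ = -8.831°; ω_rod = −rω cosθ/√(L²−r²sin²θ) = -109.41 rad/s.
V_P = V_A + ω_rod × AP, with AP = 0.1107 m along the rod.
Components: V_Px = −rω sinθ − a·ω_rod·sinφ = -24.784 m/s;  V_Py = rω cosθ + a·ω_rod·cosφ = +12.963 m/s.
|V_P| = √(V_Px² + V_Py²) = 27.969 m/s.

28.0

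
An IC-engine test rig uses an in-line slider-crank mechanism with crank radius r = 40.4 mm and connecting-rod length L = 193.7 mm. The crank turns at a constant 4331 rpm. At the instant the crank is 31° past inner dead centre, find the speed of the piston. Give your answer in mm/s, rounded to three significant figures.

11100

ω = 2π·4331/60 = 453.5 rad/s
For an in-line slider-crank, x = r cosθ + √(L² − r² sin²θ), so v = −rω sinθ·[1 + r cosθ/√(L² − r² sin²θ)].
With r = 0.0404 m, L = 0.1937 m, θ = 31°: √(L² − r² sin²θ) = 0.19258 m.
v = −0.0404·453.5·0.51504·[1 + 0.0404·0.85717/0.19258] = -11.134 m/s.
|v| = 11.134 m/s = 11134 mm/s.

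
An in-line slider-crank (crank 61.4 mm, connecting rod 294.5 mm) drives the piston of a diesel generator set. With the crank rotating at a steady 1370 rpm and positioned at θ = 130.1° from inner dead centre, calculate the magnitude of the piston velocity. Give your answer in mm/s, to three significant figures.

5820

ω = 2π·1370/60 = 143.5 rad/s
For an in-line slider-crank, x = r cosθ + √(L² − r² sin²θ), so v = −rω sinθ·[1 + r cosθ/√(L² − r² sin²θ)].
With r = 0.0614 m, L = 0.2945 m, θ = 130.1°: √(L² − r² sin²θ) = 0.29073 m.
v = −0.0614·143.5·0.76492·[1 + 0.0614·-0.64412/0.29073] = -5.8215 m/s.
|v| = 5.8215 m/s = 5821.5 mm/s.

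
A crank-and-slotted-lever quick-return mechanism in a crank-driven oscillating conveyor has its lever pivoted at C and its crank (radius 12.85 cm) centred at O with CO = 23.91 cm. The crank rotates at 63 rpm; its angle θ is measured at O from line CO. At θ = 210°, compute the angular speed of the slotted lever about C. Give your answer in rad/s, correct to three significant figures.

ω = 6.597 rad/s (from 63 rpm).
Crank pin A relative to C: A = (d + r cosθ, r sinθ); lever angle φ = atan2(r sinθ, d + r cosθ).
Differentiating tanφ: φ̇ = rω(d cosθ + r)/(d² + r² + 2dr cosθ).
d² + r² + 2dr cosθ = |CA|² = 0.0204649 m²;  d cosθ + r = -0.078567 m.
|ω_lever| = |0.1285·6.597·-0.078567| / 0.0204649 = 3.2546 rad/s.

3.25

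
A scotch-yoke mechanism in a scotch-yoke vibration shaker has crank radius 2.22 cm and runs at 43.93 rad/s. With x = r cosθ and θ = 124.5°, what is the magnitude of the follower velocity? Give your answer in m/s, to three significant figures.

ω = 43.93 rad/s
x = r cosθ ⇒ ẋ = −rω sinθ.
|v| = rω|sinθ| = 0.0222·43.93·|sin 124.5°| = 0.80373 m/s.

0.804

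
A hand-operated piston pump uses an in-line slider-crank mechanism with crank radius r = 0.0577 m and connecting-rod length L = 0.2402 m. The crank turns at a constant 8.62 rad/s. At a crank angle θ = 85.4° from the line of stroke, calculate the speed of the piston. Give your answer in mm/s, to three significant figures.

ω = 8.62 rad/s
For an in-line slider-crank, x = r cosθ + √(L² − r² sin²θ), so v = −rω sinθ·[1 + r cosθ/√(L² − r² sin²θ)].
With r = 0.0577 m, L = 0.2402 m, θ = 85.4°: √(L² − r² sin²θ) = 0.23321 m.
v = −0.0577·8.62·0.99678·[1 + 0.0577·0.08020/0.23321] = -0.50561 m/s.
|v| = 0.50561 m/s = 505.61 mm/s.

506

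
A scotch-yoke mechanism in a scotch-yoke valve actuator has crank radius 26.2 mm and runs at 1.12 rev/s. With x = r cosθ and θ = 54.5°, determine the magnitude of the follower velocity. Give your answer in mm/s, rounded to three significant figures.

ω = 7.037 rad/s (from 1.12 rev/s).
x = r cosθ ⇒ ẋ = −rω sinθ.
|v| = rω|sinθ| = 0.0262·7.037·|sin 54.5°| = 0.1501 m/s = 150.1 mm/s.

150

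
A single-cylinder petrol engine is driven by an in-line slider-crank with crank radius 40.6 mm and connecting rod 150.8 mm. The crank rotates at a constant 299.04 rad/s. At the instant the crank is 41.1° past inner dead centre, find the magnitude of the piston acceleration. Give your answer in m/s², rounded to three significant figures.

2890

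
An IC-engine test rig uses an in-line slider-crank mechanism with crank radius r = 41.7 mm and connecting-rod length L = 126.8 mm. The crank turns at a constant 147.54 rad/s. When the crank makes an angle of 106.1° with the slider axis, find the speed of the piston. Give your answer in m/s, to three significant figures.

ω = 147.5 rad/s
For an in-line slider-crank, x = r cosθ + √(L² − r² sin²θ), so v = −rω sinθ·[1 + r cosθ/√(L² − r² sin²θ)].
With r = 0.0417 m, L = 0.1268 m, θ = 106.1°: √(L² − r² sin²θ) = 0.1203 m.
v = −0.0417·147.5·0.96078·[1 + 0.0417·-0.27731/0.1203] = -5.3429 m/s.
|v| = 5.3429 m/s.

5.34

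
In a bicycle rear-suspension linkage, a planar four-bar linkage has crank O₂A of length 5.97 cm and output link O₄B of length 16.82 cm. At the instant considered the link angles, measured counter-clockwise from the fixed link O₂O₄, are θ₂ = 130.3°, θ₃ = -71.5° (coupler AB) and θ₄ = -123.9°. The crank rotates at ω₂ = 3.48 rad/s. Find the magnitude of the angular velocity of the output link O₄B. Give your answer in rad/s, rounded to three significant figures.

0.579

ω₂ = 3.48 rad/s
Differentiating the loop-closure r₂e^{iθ₂}+r₃e^{iθ₃}=r₁+r₄e^{iθ₄} gives r₂ω₂e^{iθ₂}+r₃ω₃e^{iθ₃}=r₄ω₄e^{iθ₄}.
Eliminating the other unknown: ω₄ = r₂ω₂ sin(θ₂−θ₃) / [r₄ sin(θ₄−θ₃)].
Numerator sine = -0.37137; denominator sine = -0.79229.
Result = 0.0597·3.48·(-0.37137) / (0.1682·(-0.79229)) = +0.57896 rad/s; magnitude 0.57896 rad/s.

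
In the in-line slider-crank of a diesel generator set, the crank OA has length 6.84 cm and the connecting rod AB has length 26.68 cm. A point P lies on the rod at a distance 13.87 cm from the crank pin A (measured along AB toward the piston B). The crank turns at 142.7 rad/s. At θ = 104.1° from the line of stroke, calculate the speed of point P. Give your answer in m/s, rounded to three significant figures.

9.22

ω = 142.7 rad/s.  Crank-pin speed |V_A| = rω = 9.7607 m/s, perpendicular to OA.
Rod angle: sinφ = −(r/L) sinθ ⇒ φ = -14.398°; ω_rod = −rω cosθ/√(L²−r²sin²θ) = +9.2015 rad/s.
V_P = V_A + ω_rod × AP, with AP = 0.1387 m along the rod.
Components: V_Px = −rω sinθ − a·ω_rod·sinφ = -9.1493 m/s;  V_Py = rω cosθ + a·ω_rod·cosφ = -1.1417 m/s.
|V_P| = √(V_Px² + V_Py²) = 9.2202 m/s.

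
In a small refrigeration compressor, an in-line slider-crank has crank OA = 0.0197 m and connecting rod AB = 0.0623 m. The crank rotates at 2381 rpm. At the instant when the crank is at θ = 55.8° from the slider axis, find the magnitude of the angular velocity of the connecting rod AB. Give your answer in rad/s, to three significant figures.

45.9

ω = 249.3 rad/s (converted from 2381 rpm).
The rod makes angle φ with the slider axis where L sinφ = r sinθ; differentiating, L cosφ·φ̇ = r ω cosθ.
L cosφ = √(L² − r² sin²θ) = 0.060132 m.
|ω_rod| = r ω |cosθ| / √(L² − r² sin²θ) = 0.0197·249.3·0.56208/0.060132 = 45.915 rad/s.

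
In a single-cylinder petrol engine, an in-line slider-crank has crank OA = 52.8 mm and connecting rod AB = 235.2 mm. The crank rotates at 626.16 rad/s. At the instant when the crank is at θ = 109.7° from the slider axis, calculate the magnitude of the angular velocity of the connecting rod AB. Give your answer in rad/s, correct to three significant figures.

48.5

ω = 626.2 rad/s
The rod makes angle φ with the slider axis where L sinφ = r sinθ; differentiating, L cosφ·φ̇ = r ω cosθ.
L cosφ = √(L² − r² sin²θ) = 0.22989 m.
|ω_rod| = r ω |cosθ| / √(L² − r² sin²θ) = 0.0528·626.2·0.33710/0.22989 = 48.479 rad/s.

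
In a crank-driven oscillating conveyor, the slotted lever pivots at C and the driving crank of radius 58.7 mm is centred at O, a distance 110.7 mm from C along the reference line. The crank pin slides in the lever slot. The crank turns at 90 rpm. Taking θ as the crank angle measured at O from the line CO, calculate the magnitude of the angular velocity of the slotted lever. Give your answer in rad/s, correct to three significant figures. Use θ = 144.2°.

3.33

ω = 9.425 rad/s (from 90 rpm).
Crank pin A relative to C: A = (d + r cosθ, r sinθ); lever angle φ = atan2(r sinθ, d + r cosθ).
Differentiating tanφ: φ̇ = rω(d cosθ + r)/(d² + r² + 2dr cosθ).
d² + r² + 2dr cosθ = |CA|² = 0.00515945 m²;  d cosθ + r = -0.031085 m.
|ω_lever| = |0.0587·9.425·-0.031085| / 0.00515945 = 3.3331 rad/s.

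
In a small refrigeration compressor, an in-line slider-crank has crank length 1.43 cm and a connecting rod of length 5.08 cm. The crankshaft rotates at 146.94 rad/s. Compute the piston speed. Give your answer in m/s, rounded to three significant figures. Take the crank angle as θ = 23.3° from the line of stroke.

1.05

ω = 146.9 rad/s
For an in-line slider-crank, x = r cosθ + √(L² − r² sin²θ), so v = −rω sinθ·[1 + r cosθ/√(L² − r² sin²θ)].
With r = 0.0143 m, L = 0.0508 m, θ = 23.3°: √(L² − r² sin²θ) = 0.050484 m.
v = −0.0143·146.9·0.39555·[1 + 0.0143·0.91845/0.050484] = -1.0474 m/s.
|v| = 1.0474 m/s.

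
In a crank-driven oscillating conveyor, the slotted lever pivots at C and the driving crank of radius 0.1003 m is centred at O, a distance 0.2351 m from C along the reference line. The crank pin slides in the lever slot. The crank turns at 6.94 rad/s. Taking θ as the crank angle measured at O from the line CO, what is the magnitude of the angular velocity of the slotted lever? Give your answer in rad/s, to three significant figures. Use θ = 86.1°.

ω = 6.94 rad/s
Crank pin A relative to C: A = (d + r cosθ, r sinθ); lever angle φ = atan2(r sinθ, d + r cosθ).
Differentiating tanφ: φ̇ = rω(d cosθ + r)/(d² + r² + 2dr cosθ).
d² + r² + 2dr cosθ = |CA|² = 0.0685398 m²;  d cosθ + r = +0.11629 m.
|ω_lever| = |0.1003·6.94·+0.11629| / 0.0685398 = 1.181 rad/s.

1.18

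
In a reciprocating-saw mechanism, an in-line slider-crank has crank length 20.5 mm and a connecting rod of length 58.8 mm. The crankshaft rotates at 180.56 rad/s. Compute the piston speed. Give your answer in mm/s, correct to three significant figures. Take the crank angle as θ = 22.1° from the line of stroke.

1850

ω = 180.6 rad/s
For an in-line slider-crank, x = r cosθ + √(L² − r² sin²θ), so v = −rω sinθ·[1 + r cosθ/√(L² − r² sin²θ)].
With r = 0.0205 m, L = 0.0588 m, θ = 22.1°: √(L² − r² sin²θ) = 0.058292 m.
v = −0.0205·180.6·0.37622·[1 + 0.0205·0.92653/0.058292] = -1.8463 m/s.
|v| = 1.8463 m/s = 1846.3 mm/s.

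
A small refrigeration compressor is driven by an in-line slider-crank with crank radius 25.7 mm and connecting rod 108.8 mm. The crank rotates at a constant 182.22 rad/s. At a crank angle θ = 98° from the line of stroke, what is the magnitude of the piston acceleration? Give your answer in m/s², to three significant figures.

318

ω = 182.2 rad/s
x(θ) = r cosθ + √(L² − r² sin²θ); with ω constant, a = ω²·d²x/dθ².
d²x/dθ² = −r cosθ − r²(cos2θ)/√u − r⁴ sin²2θ/(4u^{3/2}),  u = L² − r² sin²θ = 0.0111897 m².
Substituting r = 0.0257 m, L = 0.1088 m, θ = 98°: d²x/dθ² = +0.0095718 m.
a = ω²·d²x/dθ² = (182.2)²·(+0.0095718) = +317.82 m/s²;  |a| = 317.82 m/s².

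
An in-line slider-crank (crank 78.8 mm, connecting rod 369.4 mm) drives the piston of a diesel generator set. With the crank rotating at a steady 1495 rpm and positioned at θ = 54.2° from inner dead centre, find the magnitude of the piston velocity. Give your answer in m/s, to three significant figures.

11.3

ω = 2π·1495/60 = 156.6 rad/s
For an in-line slider-crank, x = r cosθ + √(L² − r² sin²θ), so v = −rω sinθ·[1 + r cosθ/√(L² − r² sin²θ)].
With r = 0.0788 m, L = 0.3694 m, θ = 54.2°: √(L² − r² sin²θ) = 0.36383 m.
v = −0.0788·156.6·0.81106·[1 + 0.0788·0.58496/0.36383] = -11.273 m/s.
|v| = 11.273 m/s.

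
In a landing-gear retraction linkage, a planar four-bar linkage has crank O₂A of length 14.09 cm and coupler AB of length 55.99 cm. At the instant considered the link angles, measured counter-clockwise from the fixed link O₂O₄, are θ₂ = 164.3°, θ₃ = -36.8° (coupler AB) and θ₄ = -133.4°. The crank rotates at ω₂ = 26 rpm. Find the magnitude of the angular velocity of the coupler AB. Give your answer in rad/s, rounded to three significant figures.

0.611

ω₂ = 2.723 rad/s (from 26 rpm).
Differentiating the loop-closure r₂e^{iθ₂}+r₃e^{iθ₃}=r₁+r₄e^{iθ₄} gives r₂ω₂e^{iθ₂}+r₃ω₃e^{iθ₃}=r₄ω₄e^{iθ₄}.
Eliminating the other unknown: ω₃ = r₂ω₂ sin(θ₄−θ₂) / [r₃ sin(θ₃−θ₄)].
Numerator sine = +0.88539; denominator sine = +0.99337.
Result = 0.1409·2.723·(+0.88539) / (0.5599·(+0.99337)) = +0.6107 rad/s; magnitude 0.6107 rad/s.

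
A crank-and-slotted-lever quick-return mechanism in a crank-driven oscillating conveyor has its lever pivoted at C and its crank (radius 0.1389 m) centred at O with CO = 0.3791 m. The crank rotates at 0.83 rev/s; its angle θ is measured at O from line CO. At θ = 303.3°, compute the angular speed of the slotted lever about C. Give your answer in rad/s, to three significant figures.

ω = 5.215 rad/s (from 0.83 rev/s).
Crank pin A relative to C: A = (d + r cosθ, r sinθ); lever angle φ = atan2(r sinθ, d + r cosθ).
Differentiating tanφ: φ̇ = rω(d cosθ + r)/(d² + r² + 2dr cosθ).
d² + r² + 2dr cosθ = |CA|² = 0.22083 m²;  d cosθ + r = +0.34703 m.
|ω_lever| = |0.1389·5.215·+0.34703| / 0.22083 = 1.1383 rad/s.

1.14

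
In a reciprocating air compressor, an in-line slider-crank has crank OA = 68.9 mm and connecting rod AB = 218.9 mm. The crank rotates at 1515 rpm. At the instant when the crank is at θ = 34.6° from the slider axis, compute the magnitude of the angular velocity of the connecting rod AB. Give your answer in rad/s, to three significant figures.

ω = 158.7 rad/s (converted from 1515 rpm).
The rod makes angle φ with the slider axis where L sinφ = r sinθ; differentiating, L cosφ·φ̇ = r ω cosθ.
L cosφ = √(L² − r² sin²θ) = 0.21538 m.
|ω_rod| = r ω |cosθ| / √(L² − r² sin²θ) = 0.0689·158.7·0.82314/0.21538 = 41.777 rad/s.

41.8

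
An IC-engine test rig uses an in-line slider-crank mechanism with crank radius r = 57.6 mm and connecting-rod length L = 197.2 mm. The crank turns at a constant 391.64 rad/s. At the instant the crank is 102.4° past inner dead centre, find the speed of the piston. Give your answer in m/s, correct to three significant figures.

ω = 391.6 rad/s
For an in-line slider-crank, x = r cosθ + √(L² − r² sin²θ), so v = −rω sinθ·[1 + r cosθ/√(L² − r² sin²θ)].
With r = 0.0576 m, L = 0.1972 m, θ = 102.4°: √(L² − r² sin²θ) = 0.18901 m.
v = −0.0576·391.6·0.97667·[1 + 0.0576·-0.21474/0.18901] = -20.59 m/s.
|v| = 20.59 m/s.

20.6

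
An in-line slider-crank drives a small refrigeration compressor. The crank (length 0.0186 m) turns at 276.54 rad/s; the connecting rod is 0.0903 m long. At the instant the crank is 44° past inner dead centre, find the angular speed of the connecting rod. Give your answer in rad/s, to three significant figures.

ω = 276.5 rad/s
The rod makes angle φ with the slider axis where L sinφ = r sinθ; differentiating, L cosφ·φ̇ = r ω cosθ.
L cosφ = √(L² − r² sin²θ) = 0.089371 m.
|ω_rod| = r ω |cosθ| / √(L² − r² sin²θ) = 0.0186·276.5·0.71934/0.089371 = 41.401 rad/s.

41.4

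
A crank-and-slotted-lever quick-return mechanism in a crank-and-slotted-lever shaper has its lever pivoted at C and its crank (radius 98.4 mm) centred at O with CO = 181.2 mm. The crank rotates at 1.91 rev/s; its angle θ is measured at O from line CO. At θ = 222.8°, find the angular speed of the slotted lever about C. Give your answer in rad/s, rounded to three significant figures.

ω = 12 rad/s (from 1.91 rev/s).
Crank pin A relative to C: A = (d + r cosθ, r sinθ); lever angle φ = atan2(r sinθ, d + r cosθ).
Differentiating tanφ: φ̇ = rω(d cosθ + r)/(d² + r² + 2dr cosθ).
d² + r² + 2dr cosθ = |CA|² = 0.0163511 m²;  d cosθ + r = -0.034552 m.
|ω_lever| = |0.0984·12·-0.034552| / 0.0163511 = 2.4954 rad/s.

2.50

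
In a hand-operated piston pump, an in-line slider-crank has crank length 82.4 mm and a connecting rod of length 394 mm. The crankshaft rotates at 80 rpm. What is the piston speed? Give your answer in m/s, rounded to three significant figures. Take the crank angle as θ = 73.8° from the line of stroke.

ω = 2π·80/60 = 8.378 rad/s
For an in-line slider-crank, x = r cosθ + √(L² − r² sin²θ), so v = −rω sinθ·[1 + r cosθ/√(L² − r² sin²θ)].
With r = 0.0824 m, L = 0.394 m, θ = 73.8°: √(L² − r² sin²θ) = 0.38597 m.
v = −0.0824·8.378·0.96029·[1 + 0.0824·0.27899/0.38597] = -0.70239 m/s.
|v| = 0.70239 m/s.

0.702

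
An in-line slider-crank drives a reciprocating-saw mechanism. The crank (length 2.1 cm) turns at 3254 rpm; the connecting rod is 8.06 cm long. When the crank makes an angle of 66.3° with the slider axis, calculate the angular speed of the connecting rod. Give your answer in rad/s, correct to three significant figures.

ω = 340.8 rad/s (converted from 3254 rpm).
The rod makes angle φ with the slider axis where L sinφ = r sinθ; differentiating, L cosφ·φ̇ = r ω cosθ.
L cosφ = √(L² − r² sin²θ) = 0.078273 m.
|ω_rod| = r ω |cosθ| / √(L² − r² sin²θ) = 0.021·340.8·0.40195/0.078273 = 36.747 rad/s.

36.7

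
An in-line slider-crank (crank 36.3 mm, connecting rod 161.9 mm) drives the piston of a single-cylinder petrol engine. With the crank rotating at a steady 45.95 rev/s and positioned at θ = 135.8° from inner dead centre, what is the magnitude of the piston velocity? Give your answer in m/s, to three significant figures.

6.12

ω = 2π·46 = 288.7 rad/s
For an in-line slider-crank, x = r cosθ + √(L² − r² sin²θ), so v = −rω sinθ·[1 + r cosθ/√(L² − r² sin²θ)].
With r = 0.0363 m, L = 0.1619 m, θ = 135.8°: √(L² − r² sin²θ) = 0.15991 m.
v = −0.0363·288.7·0.69717·[1 + 0.0363·-0.71691/0.15991] = -6.1174 m/s.
|v| = 6.1174 m/s.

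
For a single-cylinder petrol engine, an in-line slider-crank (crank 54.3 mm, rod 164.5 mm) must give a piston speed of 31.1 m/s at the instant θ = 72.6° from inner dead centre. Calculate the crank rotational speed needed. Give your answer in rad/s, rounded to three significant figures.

544

For an in-line slider-crank, |v_piston| = rω|sinθ|·[1 + r cosθ/√(L² − r² sin²θ)].
With r = 0.0543 m, L = 0.1645 m, θ = 72.6°: the bracketed kinematic factor |dx/dθ| = 0.057204 m.
ω = v/|dx/dθ| = 31.1/0.057204 = 543.67 rad/s.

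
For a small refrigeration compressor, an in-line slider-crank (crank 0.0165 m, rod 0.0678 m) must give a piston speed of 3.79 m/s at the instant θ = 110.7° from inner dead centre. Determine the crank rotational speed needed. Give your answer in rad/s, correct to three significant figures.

For an in-line slider-crank, |v_piston| = rω|sinθ|·[1 + r cosθ/√(L² − r² sin²θ)].
With r = 0.0165 m, L = 0.0678 m, θ = 110.7°: the bracketed kinematic factor |dx/dθ| = 0.014071 m.
ω = v/|dx/dθ| = 3.79/0.014071 = 269.34 rad/s.

269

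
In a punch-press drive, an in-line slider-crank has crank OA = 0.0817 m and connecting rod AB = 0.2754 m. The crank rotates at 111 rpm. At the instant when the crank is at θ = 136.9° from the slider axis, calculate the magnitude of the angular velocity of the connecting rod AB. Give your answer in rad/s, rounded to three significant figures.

2.57

ω = 11.62 rad/s (converted from 111 rpm).
The rod makes angle φ with the slider axis where L sinφ = r sinθ; differentiating, L cosφ·φ̇ = r ω cosθ.
L cosφ = √(L² − r² sin²θ) = 0.26968 m.
|ω_rod| = r ω |cosθ| / √(L² − r² sin²θ) = 0.0817·11.62·0.73016/0.26968 = 2.5712 rad/s.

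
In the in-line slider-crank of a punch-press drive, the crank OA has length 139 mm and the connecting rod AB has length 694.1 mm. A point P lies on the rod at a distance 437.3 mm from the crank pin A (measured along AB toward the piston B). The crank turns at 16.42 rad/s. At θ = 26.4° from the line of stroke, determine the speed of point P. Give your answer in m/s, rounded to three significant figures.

1.36

ω = 16.42 rad/s.  Crank-pin speed |V_A| = rω = 2.2824 m/s, perpendicular to OA.
Rod angle: sinφ = −(r/L) sinθ ⇒ φ = -5.109°; ω_rod = −rω cosθ/√(L²−r²sin²θ) = -2.9571 rad/s.
V_P = V_A + ω_rod × AP, with AP = 0.4373 m along the rod.
Components: V_Px = −rω sinθ − a·ω_rod·sinφ = -1.13 m/s;  V_Py = rω cosθ + a·ω_rod·cosφ = +0.75636 m/s.
|V_P| = √(V_Px² + V_Py²) = 1.3597 m/s.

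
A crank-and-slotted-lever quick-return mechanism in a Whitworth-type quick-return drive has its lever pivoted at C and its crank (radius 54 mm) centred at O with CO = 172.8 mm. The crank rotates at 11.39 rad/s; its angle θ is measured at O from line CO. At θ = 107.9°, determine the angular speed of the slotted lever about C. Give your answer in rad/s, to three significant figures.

ω = 11.39 rad/s
Crank pin A relative to C: A = (d + r cosθ, r sinθ); lever angle φ = atan2(r sinθ, d + r cosθ).
Differentiating tanφ: φ̇ = rω(d cosθ + r)/(d² + r² + 2dr cosθ).
d² + r² + 2dr cosθ = |CA|² = 0.0270398 m²;  d cosθ + r = +0.00088878 m.
|ω_lever| = |0.054·11.39·+0.00088878| / 0.0270398 = 0.020217 rad/s.

0.0202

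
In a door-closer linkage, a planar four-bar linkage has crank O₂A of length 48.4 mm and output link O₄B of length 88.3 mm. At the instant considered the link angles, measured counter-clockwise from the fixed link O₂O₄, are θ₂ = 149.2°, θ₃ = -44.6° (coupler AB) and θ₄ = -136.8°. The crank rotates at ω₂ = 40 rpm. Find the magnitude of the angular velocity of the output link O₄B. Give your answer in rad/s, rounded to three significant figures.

ω₂ = 4.189 rad/s (from 40 rpm).
Differentiating the loop-closure r₂e^{iθ₂}+r₃e^{iθ₃}=r₁+r₄e^{iθ₄} gives r₂ω₂e^{iθ₂}+r₃ω₃e^{iθ₃}=r₄ω₄e^{iθ₄}.
Eliminating the other unknown: ω₄ = r₂ω₂ sin(θ₂−θ₃) / [r₄ sin(θ₄−θ₃)].
Numerator sine = -0.23853; denominator sine = -0.99926.
Result = 0.0484·4.189·(-0.23853) / (0.0883·(-0.99926)) = +0.54808 rad/s; magnitude 0.54808 rad/s.

0.548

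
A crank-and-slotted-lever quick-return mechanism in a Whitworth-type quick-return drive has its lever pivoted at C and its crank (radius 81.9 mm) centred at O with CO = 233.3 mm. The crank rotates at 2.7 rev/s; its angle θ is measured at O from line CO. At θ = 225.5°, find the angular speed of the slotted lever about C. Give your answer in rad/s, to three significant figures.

ω = 16.96 rad/s (from 2.7 rev/s).
Crank pin A relative to C: A = (d + r cosθ, r sinθ); lever angle φ = atan2(r sinθ, d + r cosθ).
Differentiating tanφ: φ̇ = rω(d cosθ + r)/(d² + r² + 2dr cosθ).
d² + r² + 2dr cosθ = |CA|² = 0.0343516 m²;  d cosθ + r = -0.081622 m.
|ω_lever| = |0.0819·16.96·-0.081622| / 0.0343516 = 3.3013 rad/s.

3.30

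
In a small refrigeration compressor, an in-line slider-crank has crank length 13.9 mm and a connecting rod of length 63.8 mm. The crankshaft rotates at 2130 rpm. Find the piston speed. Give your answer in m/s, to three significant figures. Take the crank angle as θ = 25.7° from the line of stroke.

1.61

ω = 2π·2130/60 = 223.1 rad/s
For an in-line slider-crank, x = r cosθ + √(L² − r² sin²θ), so v = −rω sinθ·[1 + r cosθ/√(L² − r² sin²θ)].
With r = 0.0139 m, L = 0.0638 m, θ = 25.7°: √(L² − r² sin²θ) = 0.063515 m.
v = −0.0139·223.1·0.43366·[1 + 0.0139·0.90108/0.063515] = -1.6097 m/s.
|v| = 1.6097 m/s.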